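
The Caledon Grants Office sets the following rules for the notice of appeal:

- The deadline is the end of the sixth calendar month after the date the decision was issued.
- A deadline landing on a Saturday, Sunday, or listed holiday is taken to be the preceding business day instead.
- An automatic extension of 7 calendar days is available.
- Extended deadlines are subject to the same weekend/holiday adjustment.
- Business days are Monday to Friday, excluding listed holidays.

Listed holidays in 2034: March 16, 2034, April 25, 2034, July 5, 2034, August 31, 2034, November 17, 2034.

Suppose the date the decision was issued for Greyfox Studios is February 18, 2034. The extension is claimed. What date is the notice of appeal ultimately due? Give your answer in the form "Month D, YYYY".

6 months after February 18, 2034 falls in August 2034; the last day of that month is August 31, 2034.
August 31, 2034 falls on a listed holiday. Rolling to the preceding business day gives August 30, 2034, a Wednesday.
The 7-calendar-day extension moves the deadline from August 30, 2034 to September 6, 2034.
September 6, 2034 (Wednesday) is already a business day.
Final deadline: September 6, 2034.

September 6, 2034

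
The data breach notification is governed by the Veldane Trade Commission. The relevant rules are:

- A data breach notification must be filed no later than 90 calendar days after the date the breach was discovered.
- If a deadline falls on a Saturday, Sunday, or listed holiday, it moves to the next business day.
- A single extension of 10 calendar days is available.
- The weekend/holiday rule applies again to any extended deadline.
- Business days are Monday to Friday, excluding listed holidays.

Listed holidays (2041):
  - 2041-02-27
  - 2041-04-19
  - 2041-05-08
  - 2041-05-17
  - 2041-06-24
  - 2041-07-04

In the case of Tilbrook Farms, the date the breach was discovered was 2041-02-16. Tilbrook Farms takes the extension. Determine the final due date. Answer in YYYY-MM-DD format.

90 calendar days after 2041-02-16 is 2041-05-17.
2041-05-17 is a listed holiday, so it moves to the next business day, 2041-05-20 (Monday).
With the 10-day extension, 2041-05-20 becomes 2041-05-30.
2041-05-30 (Thursday) is already a business day.
Final deadline: 2041-05-30.

2041-05-30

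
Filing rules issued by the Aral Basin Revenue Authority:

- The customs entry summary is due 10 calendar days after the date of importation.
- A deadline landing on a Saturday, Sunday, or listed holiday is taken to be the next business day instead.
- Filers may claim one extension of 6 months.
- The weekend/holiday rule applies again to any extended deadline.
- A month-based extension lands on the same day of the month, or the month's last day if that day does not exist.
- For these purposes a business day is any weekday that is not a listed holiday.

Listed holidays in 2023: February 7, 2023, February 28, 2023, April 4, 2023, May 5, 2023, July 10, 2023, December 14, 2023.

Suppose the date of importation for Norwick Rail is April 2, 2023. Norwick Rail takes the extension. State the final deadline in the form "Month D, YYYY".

October 12, 2023

Adding 10 calendar days to April 2, 2023 gives April 12, 2023.
April 12, 2023 falls on a Wednesday, which is a business day, so no adjustment is needed.
The 6 months extension carries April 12, 2023 to October 12, 2023.
October 12, 2023 is a Thursday and not a listed holiday, so it stands.
Deadline: October 12, 2023.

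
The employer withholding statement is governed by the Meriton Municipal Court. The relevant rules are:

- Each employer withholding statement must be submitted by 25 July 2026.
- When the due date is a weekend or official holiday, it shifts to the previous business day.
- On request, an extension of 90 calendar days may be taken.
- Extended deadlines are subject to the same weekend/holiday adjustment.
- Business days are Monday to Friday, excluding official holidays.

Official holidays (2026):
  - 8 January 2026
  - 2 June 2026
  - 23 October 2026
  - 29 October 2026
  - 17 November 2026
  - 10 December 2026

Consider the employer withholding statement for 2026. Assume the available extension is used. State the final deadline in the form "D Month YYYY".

The statutory due date is 25 July 2026.
25 July 2026 is a Saturday, so it moves to the preceding business day, 24 July 2026 (Friday).
Add the 90 calendar-day extension to 24 July 2026: 22 October 2026.
22 October 2026 is a Thursday and not a listed holiday, so it stands.
The final due date is 22 October 2026.

22 October 2026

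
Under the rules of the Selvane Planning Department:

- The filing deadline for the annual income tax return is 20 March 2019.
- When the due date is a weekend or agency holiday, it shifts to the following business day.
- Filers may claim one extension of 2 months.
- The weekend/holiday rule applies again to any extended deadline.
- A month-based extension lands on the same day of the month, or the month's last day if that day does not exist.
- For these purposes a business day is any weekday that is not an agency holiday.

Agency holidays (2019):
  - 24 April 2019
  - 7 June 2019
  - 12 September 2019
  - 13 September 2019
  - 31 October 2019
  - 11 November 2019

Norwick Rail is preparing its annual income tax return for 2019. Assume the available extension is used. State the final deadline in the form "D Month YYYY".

The stated deadline is 20 March 2019.
Since 20 March 2019 is a Wednesday and not a holiday, the date is unchanged.
The 2 months extension carries 20 March 2019 to 20 May 2019.
20 May 2019 falls on a Monday, which is a business day, so no adjustment is needed.
The final due date is 20 May 2019.

20 May 2019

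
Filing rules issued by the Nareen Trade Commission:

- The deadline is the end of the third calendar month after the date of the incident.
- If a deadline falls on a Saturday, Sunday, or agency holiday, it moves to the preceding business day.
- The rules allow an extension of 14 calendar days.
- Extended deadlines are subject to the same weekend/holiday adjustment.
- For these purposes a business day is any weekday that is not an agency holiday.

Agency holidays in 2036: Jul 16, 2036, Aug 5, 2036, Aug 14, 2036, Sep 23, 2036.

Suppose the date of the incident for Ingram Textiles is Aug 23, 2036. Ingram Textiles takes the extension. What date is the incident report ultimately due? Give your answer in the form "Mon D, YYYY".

3 months after Aug 23, 2036 is November 2036; that month ends on Nov 30, 2036.
Nov 30, 2036 is a Sunday, so it moves to the preceding business day, Nov 28, 2036 (Friday).
With the 14-day extension, Nov 28, 2036 becomes Dec 12, 2036.
Since Dec 12, 2036 is a Friday and not a holiday, the date is unchanged.
Final deadline: Dec 12, 2036.

Dec 12, 2036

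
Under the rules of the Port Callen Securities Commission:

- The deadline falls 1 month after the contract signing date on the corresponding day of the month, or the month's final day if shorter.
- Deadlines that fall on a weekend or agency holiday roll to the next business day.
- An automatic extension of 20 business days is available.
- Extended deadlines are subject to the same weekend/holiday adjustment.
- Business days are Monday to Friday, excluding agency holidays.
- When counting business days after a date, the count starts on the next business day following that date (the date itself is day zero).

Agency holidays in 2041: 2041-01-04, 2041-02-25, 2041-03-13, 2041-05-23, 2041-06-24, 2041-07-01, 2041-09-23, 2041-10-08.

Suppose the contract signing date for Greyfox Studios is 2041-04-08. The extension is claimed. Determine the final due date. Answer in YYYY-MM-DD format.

Moving 1 month forward from 2041-04-08 on the corresponding day gives 2041-05-08.
2041-05-08 (Wednesday) is already a business day.
The 20-business-day extension runs from 2041-05-08 to 2041-06-06.
2041-06-06 falls on a Thursday, which is a business day, so no adjustment is needed.
Final deadline: 2041-06-06.

2041-06-06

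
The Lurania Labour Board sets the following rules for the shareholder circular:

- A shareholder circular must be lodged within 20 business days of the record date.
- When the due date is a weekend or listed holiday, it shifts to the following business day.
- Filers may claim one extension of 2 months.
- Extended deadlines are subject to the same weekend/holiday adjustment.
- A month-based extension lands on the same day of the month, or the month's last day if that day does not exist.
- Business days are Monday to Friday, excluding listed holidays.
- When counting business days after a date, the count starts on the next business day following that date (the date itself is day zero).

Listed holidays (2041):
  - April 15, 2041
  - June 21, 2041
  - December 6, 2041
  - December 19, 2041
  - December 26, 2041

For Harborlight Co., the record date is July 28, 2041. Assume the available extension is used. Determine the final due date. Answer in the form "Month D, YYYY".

Counting 20 business days after July 28, 2041 (skipping weekends and listed holidays) reaches August 23, 2041.
August 23, 2041 falls on a Friday, which is a business day, so no adjustment is needed.
The 2 months extension carries August 23, 2041 to October 23, 2041.
Since October 23, 2041 is a Wednesday and not a holiday, the date is unchanged.
Final deadline: October 23, 2041.

October 23, 2041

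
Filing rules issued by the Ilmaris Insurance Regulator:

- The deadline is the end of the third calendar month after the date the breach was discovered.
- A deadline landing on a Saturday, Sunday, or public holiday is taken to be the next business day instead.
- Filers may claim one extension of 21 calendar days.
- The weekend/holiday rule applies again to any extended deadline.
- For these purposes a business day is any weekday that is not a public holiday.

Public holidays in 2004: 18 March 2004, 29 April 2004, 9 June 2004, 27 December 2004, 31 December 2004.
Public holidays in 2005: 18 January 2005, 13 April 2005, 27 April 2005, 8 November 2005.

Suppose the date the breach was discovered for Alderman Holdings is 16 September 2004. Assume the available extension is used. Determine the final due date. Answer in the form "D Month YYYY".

3 months after 16 September 2004 is December 2004; that month ends on 31 December 2004.
31 December 2004 is a listed holiday; the next business day is 3 January 2005 (Monday).
Applying the 21-calendar-day extension: 3 January 2005 + 21 days = 24 January 2005.
24 January 2005 is a Monday and not a listed holiday, so it stands.
So the filing is due 24 January 2005.

24 January 2005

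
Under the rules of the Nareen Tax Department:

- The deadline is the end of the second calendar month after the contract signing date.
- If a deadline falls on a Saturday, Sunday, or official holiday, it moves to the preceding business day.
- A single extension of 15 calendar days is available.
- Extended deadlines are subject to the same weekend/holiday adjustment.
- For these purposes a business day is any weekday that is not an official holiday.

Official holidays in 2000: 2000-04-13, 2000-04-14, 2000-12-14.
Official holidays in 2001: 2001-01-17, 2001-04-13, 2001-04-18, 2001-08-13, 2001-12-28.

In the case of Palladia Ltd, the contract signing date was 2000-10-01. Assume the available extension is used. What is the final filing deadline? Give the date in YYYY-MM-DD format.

2001-01-12

The second month after 2000-10-01 is December 2000, whose last day is 2000-12-31.
2000-12-31 is a Sunday; the preceding business day is 2000-12-29 (Friday).
Add the 15 calendar-day extension to 2000-12-29: 2001-01-13.
Because 2001-01-13 is a Saturday, the deadline becomes 2001-01-12 (Friday).
Deadline: 2001-01-12.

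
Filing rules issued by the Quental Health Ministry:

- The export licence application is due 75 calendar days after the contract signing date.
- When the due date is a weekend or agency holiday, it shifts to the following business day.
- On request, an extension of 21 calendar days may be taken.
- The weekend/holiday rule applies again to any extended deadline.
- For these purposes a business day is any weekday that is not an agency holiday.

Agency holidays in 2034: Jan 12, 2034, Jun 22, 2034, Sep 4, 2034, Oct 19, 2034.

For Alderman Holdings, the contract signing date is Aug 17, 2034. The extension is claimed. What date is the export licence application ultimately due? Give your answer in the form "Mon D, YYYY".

75 calendar days after Aug 17, 2034 is Oct 31, 2034.
Since Oct 31, 2034 is a Tuesday and not a holiday, the date is unchanged.
The 21-calendar-day extension moves the deadline from Oct 31, 2034 to Nov 21, 2034.
Nov 21, 2034 (Tuesday) is already a business day.
Final deadline: Nov 21, 2034.

Nov 21, 2034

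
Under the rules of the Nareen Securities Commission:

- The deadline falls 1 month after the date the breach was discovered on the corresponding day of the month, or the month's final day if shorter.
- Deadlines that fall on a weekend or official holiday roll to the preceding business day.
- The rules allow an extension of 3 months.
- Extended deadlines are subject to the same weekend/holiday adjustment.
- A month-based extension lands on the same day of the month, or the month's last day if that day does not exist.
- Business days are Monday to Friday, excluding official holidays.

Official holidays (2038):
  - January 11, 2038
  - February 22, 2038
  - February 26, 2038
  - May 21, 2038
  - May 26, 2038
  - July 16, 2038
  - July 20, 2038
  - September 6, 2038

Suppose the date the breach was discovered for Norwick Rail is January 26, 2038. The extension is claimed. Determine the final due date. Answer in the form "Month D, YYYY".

May 25, 2038

1 month from January 26, 2038 is February 26, 2038.
Because February 26, 2038 is a listed holiday, the deadline becomes February 25, 2038 (Thursday).
The 3 months extension carries February 25, 2038 to May 25, 2038.
May 25, 2038 is a Tuesday and not a listed holiday, so it stands.
Deadline: May 25, 2038.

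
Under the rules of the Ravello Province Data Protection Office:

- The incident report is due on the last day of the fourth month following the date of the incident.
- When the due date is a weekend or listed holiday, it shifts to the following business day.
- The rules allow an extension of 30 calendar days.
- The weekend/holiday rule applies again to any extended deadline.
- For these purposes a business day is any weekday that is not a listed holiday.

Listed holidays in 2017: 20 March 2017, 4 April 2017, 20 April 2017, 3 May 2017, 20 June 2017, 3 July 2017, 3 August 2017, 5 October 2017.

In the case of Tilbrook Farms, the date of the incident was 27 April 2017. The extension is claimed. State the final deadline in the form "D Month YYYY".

2 October 2017

The fourth month after 27 April 2017 is August 2017, whose last day is 31 August 2017.
31 August 2017 is a Thursday and not a listed holiday, so it stands.
The 30-calendar-day extension moves the deadline from 31 August 2017 to 30 September 2017.
Because 30 September 2017 is a Saturday, the deadline becomes 2 October 2017 (Monday).
The final due date is 2 October 2017.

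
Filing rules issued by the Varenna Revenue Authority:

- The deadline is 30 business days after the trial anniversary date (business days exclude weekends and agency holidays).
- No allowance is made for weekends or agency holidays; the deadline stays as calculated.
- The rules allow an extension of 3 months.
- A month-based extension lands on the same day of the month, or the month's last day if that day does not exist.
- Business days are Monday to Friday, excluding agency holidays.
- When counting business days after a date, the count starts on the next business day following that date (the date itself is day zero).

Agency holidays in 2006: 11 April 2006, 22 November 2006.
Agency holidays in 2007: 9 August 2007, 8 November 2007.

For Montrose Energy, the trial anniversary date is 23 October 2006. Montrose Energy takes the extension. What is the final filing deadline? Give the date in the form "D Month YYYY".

Counting 30 business days after 23 October 2006 (skipping weekends and listed holidays) reaches 5 December 2006.
5 December 2006 is a Tuesday; no weekend or holiday adjustment applies.
Add 3 months to 5 December 2006: 5 March 2007.
5 March 2007 is a Monday; no weekend or holiday adjustment applies.
The final due date is 5 March 2007.

5 March 2007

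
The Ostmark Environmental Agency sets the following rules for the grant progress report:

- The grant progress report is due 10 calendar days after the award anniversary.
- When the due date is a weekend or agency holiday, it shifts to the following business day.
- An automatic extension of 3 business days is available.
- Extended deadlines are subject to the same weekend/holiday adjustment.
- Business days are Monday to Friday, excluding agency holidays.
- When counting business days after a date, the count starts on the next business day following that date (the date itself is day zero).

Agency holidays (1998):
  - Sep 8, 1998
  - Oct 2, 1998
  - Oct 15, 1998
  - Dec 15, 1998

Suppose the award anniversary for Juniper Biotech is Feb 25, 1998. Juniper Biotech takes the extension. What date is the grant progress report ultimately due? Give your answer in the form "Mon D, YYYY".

Mar 12, 1998

Trigger date Feb 25, 1998 + 10 calendar days = Mar 7, 1998.
Mar 7, 1998 is a Saturday, so it moves to the next business day, Mar 9, 1998 (Monday).
Counting 3 further business days from Mar 9, 1998 reaches Mar 12, 1998.
Since Mar 12, 1998 is a Thursday and not a holiday, the date is unchanged.
Deadline: Mar 12, 1998.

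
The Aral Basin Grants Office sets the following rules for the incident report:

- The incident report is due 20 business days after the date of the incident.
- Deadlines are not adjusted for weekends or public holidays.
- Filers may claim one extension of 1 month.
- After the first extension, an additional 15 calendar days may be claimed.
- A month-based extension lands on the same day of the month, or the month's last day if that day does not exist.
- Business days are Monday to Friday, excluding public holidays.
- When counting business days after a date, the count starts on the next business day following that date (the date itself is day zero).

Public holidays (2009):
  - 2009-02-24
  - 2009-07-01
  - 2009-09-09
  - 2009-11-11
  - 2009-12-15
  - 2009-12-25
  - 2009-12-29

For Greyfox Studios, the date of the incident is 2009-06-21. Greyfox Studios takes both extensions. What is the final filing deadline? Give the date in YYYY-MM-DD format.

Counting 20 business days after 2009-06-21 (skipping weekends and listed holidays) reaches 2009-07-20.
No adjustment is made for weekends or holidays, so 2009-07-20 stands.
Applying the 1 month extension: 1 month after 2009-07-20 is 2009-08-20.
2009-08-20 is a Thursday; no weekend or holiday adjustment applies.
Add the 15 calendar-day extension to 2009-08-20: 2009-09-04.
No adjustment is made for weekends or holidays, so 2009-09-04 stands.
Final deadline: 2009-09-04.

2009-09-04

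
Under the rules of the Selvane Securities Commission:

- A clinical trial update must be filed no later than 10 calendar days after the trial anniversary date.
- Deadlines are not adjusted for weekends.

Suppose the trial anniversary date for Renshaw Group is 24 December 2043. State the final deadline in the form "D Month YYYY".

3 January 2044

Adding 10 calendar days to 24 December 2043 gives 3 January 2044.
No adjustment is made for weekends or holidays, so 3 January 2044 stands.
Final deadline: 3 January 2044.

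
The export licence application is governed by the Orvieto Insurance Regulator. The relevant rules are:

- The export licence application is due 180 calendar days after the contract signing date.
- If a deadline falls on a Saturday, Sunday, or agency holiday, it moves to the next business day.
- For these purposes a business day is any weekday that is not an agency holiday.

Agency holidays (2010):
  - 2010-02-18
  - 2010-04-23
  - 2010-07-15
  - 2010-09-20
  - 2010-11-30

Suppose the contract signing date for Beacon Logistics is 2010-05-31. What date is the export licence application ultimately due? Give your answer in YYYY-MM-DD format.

Adding 180 calendar days to 2010-05-31 gives 2010-11-27.
2010-11-27 is a Saturday; the next business day is 2010-11-29 (Monday).
So the filing is due 2010-11-29.

2010-11-29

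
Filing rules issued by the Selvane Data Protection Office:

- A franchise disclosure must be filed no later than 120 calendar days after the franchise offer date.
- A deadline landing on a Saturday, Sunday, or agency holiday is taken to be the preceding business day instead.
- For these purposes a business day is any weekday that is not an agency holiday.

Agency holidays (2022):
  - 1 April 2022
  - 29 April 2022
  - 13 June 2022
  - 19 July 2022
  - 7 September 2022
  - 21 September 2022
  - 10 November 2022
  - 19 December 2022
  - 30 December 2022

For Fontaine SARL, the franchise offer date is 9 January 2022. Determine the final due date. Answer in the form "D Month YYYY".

9 May 2022

From 9 January 2022, 120 calendar days later is 9 May 2022.
9 May 2022 is a Monday and not a listed holiday, so it stands.
Final deadline: 9 May 2022.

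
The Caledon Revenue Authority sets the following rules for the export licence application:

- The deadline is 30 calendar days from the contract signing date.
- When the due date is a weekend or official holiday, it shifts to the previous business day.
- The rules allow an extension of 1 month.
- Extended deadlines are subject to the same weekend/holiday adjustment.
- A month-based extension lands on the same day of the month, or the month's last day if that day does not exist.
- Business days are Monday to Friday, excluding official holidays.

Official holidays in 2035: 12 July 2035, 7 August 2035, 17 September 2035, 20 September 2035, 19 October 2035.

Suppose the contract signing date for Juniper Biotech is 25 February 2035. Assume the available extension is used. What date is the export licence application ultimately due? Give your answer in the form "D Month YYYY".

27 April 2035

Adding 30 calendar days to 25 February 2035 gives 27 March 2035.
27 March 2035 falls on a Tuesday, which is a business day, so no adjustment is needed.
Add 1 month to 27 March 2035: 27 April 2035.
27 April 2035 falls on a Friday, which is a business day, so no adjustment is needed.
Deadline: 27 April 2035.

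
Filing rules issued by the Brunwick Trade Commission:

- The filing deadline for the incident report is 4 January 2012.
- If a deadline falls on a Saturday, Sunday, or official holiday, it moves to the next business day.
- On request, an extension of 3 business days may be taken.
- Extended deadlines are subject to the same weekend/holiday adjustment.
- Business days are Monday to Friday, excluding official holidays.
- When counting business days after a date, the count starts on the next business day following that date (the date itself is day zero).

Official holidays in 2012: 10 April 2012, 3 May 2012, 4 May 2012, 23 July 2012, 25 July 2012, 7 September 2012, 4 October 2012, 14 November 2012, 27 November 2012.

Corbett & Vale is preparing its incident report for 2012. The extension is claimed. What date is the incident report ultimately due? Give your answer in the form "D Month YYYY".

Start from the fixed due date, 4 January 2012.
4 January 2012 is a Wednesday and not a listed holiday, so it stands.
Counting 3 further business days from 4 January 2012 reaches 9 January 2012.
9 January 2012 falls on a Monday, which is a business day, so no adjustment is needed.
Deadline: 9 January 2012.

9 January 2012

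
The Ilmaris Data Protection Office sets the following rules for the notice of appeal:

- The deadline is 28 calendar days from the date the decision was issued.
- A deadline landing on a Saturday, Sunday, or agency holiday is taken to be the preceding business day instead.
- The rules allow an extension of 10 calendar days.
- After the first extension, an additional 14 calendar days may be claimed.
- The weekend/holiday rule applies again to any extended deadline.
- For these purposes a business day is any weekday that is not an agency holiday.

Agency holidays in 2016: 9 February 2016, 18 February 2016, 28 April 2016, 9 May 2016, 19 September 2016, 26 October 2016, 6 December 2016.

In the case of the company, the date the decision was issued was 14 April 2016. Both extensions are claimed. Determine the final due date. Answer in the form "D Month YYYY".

3 June 2016

Adding 28 calendar days to 14 April 2016 gives 12 May 2016.
Since 12 May 2016 is a Thursday and not a holiday, the date is unchanged.
With the 10-day extension, 12 May 2016 becomes 22 May 2016.
22 May 2016 is a Sunday; the preceding business day is 20 May 2016 (Friday).
With the 14-day extension, 20 May 2016 becomes 3 June 2016.
3 June 2016 is a Friday and not a listed holiday, so it stands.
Final deadline: 3 June 2016.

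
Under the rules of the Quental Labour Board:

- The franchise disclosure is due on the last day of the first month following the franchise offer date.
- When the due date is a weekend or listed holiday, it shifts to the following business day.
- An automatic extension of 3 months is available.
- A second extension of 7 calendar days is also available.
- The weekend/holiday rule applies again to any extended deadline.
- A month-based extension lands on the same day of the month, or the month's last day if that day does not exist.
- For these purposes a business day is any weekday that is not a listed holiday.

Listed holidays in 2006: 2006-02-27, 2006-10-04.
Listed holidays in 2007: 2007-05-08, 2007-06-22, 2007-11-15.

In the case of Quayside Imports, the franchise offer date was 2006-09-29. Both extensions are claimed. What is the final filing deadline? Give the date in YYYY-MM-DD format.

1 month after 2006-09-29 is October 2006; that month ends on 2006-10-31.
Since 2006-10-31 is a Tuesday and not a holiday, the date is unchanged.
Add 3 months to 2006-10-31: 2007-01-31.
2007-01-31 falls on a Wednesday, which is a business day, so no adjustment is needed.
Applying the 7-calendar-day extension: 2007-01-31 + 7 days = 2007-02-07.
Since 2007-02-07 is a Wednesday and not a holiday, the date is unchanged.
Final deadline: 2007-02-07.

2007-02-07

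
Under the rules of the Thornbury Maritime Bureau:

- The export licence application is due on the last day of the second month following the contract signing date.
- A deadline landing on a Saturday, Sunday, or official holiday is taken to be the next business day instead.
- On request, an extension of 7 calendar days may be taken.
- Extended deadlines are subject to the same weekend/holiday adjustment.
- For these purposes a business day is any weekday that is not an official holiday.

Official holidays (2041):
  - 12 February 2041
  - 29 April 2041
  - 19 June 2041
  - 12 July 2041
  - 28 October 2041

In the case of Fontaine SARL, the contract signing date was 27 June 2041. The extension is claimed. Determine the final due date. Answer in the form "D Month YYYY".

9 September 2041

2 months after 27 June 2041 falls in August 2041; the last day of that month is 31 August 2041.
Because 31 August 2041 is a Saturday, the deadline becomes 2 September 2041 (Monday).
Add the 7 calendar-day extension to 2 September 2041: 9 September 2041.
9 September 2041 (Monday) is already a business day.
Final deadline: 9 September 2041.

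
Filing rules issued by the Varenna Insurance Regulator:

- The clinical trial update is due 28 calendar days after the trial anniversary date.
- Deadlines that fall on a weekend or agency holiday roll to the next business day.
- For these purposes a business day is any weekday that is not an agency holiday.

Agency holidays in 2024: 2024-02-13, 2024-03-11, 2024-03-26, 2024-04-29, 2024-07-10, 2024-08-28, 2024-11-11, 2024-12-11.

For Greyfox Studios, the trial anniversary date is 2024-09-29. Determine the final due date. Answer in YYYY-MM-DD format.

2024-10-28

28 calendar days after 2024-09-29 is 2024-10-27.
2024-10-27 is a Sunday, so it moves to the next business day, 2024-10-28 (Monday).
So the filing is due 2024-10-28.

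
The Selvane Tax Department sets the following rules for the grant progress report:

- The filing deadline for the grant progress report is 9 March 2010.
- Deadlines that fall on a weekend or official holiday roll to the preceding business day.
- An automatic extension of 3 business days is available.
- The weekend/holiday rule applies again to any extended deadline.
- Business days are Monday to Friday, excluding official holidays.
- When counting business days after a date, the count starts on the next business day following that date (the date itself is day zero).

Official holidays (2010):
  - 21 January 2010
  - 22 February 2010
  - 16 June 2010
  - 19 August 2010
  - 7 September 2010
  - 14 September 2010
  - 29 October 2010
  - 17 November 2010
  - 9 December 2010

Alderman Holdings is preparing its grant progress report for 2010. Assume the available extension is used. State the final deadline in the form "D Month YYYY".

Start from the fixed due date, 9 March 2010.
9 March 2010 falls on a Tuesday, which is a business day, so no adjustment is needed.
The 3-business-day extension runs from 9 March 2010 to 12 March 2010.
12 March 2010 falls on a Friday, which is a business day, so no adjustment is needed.
Deadline: 12 March 2010.

12 March 2010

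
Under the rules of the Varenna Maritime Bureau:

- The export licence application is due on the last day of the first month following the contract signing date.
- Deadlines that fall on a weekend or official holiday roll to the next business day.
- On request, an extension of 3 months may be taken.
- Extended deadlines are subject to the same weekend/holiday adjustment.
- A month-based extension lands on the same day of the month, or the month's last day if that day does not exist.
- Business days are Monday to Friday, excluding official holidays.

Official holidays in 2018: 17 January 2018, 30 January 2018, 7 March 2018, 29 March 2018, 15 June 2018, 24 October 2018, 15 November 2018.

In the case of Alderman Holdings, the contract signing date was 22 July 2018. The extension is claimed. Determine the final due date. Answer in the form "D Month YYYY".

30 November 2018

The first month after 22 July 2018 is August 2018, whose last day is 31 August 2018.
31 August 2018 falls on a Friday, which is a business day, so no adjustment is needed.
Applying the 3 months extension: 3 months after 31 August 2018 is 30 November 2018 (day 31 does not exist in November, so the month's last day is used).
30 November 2018 is a Friday and not a listed holiday, so it stands.
Final deadline: 30 November 2018.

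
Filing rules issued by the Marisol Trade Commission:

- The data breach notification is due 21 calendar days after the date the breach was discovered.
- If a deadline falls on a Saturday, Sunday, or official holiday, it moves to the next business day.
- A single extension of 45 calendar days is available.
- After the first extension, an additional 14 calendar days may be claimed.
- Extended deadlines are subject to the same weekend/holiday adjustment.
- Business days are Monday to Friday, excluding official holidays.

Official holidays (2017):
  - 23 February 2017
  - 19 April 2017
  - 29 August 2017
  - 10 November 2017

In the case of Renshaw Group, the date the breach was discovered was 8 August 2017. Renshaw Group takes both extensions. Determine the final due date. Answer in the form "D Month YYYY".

30 October 2017

Trigger date 8 August 2017 + 21 calendar days = 29 August 2017.
29 August 2017 falls on a listed holiday. Rolling to the next business day gives 30 August 2017, a Wednesday.
Applying the 45-calendar-day extension: 30 August 2017 + 45 days = 14 October 2017.
Because 14 October 2017 is a Saturday, the deadline becomes 16 October 2017 (Monday).
The 14-calendar-day extension moves the deadline from 16 October 2017 to 30 October 2017.
30 October 2017 falls on a Monday, which is a business day, so no adjustment is needed.
Final deadline: 30 October 2017.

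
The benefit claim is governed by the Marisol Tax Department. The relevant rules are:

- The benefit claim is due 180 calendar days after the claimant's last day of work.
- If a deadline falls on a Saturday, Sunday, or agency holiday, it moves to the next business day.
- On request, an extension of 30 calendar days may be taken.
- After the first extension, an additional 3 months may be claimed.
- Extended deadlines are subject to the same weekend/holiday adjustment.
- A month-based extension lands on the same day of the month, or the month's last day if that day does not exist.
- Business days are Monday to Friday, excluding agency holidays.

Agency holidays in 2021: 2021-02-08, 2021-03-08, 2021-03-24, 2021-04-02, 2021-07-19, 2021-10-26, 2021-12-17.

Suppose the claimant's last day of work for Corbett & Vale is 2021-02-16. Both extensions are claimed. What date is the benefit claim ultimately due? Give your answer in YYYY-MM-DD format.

180 calendar days after 2021-02-16 is 2021-08-15.
2021-08-15 is a Sunday, so it moves to the next business day, 2021-08-16 (Monday).
With the 30-day extension, 2021-08-16 becomes 2021-09-15.
Since 2021-09-15 is a Wednesday and not a holiday, the date is unchanged.
Applying the 3 months extension: 3 months after 2021-09-15 is 2021-12-15.
Since 2021-12-15 is a Wednesday and not a holiday, the date is unchanged.
The final due date is 2021-12-15.

2021-12-15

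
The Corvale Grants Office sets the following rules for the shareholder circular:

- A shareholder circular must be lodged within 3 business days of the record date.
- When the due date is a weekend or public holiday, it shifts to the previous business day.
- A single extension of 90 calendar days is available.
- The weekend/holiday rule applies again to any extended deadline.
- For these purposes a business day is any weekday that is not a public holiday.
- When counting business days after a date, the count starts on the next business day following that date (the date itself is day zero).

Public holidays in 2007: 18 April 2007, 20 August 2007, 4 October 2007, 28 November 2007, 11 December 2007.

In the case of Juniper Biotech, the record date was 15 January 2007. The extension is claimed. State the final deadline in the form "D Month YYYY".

17 April 2007

Counting 3 business days after 15 January 2007 (skipping weekends and listed holidays) reaches 18 January 2007.
18 January 2007 falls on a Thursday, which is a business day, so no adjustment is needed.
The 90-calendar-day extension moves the deadline from 18 January 2007 to 18 April 2007.
18 April 2007 falls on a listed holiday. Rolling to the preceding business day gives 17 April 2007, a Tuesday.
Deadline: 17 April 2007.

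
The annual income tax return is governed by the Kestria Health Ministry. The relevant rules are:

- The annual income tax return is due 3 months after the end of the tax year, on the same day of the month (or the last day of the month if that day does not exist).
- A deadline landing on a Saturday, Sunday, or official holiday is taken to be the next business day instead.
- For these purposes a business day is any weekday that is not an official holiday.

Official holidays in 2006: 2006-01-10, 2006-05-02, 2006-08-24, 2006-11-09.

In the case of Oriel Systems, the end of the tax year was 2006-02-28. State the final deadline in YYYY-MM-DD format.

2006-05-29

3 months from 2006-02-28 is 2006-05-28.
2006-05-28 is a Sunday, so it moves to the next business day, 2006-05-29 (Monday).
So the filing is due 2006-05-29.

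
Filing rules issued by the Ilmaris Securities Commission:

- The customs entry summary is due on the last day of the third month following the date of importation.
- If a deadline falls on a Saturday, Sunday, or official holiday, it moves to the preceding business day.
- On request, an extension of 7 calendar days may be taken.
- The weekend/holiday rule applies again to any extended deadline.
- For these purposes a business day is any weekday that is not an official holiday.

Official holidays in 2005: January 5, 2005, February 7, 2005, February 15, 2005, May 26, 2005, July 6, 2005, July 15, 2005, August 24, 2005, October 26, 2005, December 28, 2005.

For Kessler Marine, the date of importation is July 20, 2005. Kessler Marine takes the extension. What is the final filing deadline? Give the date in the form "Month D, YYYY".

November 7, 2005

3 months after July 20, 2005 falls in October 2005; the last day of that month is October 31, 2005.
October 31, 2005 falls on a Monday, which is a business day, so no adjustment is needed.
The 7-calendar-day extension moves the deadline from October 31, 2005 to November 7, 2005.
November 7, 2005 falls on a Monday, which is a business day, so no adjustment is needed.
Final deadline: November 7, 2005.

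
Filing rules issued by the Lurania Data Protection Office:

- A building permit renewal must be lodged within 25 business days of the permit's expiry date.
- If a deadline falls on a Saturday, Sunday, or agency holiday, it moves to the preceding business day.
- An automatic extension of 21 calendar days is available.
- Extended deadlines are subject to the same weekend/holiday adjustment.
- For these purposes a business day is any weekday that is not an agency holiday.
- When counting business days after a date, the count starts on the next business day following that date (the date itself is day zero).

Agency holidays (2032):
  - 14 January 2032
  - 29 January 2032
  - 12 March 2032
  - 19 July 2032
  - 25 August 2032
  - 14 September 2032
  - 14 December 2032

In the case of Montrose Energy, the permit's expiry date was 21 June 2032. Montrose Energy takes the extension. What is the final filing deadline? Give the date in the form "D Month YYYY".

25 business days after 21 June 2032, excluding weekends and holidays, is 27 July 2032.
27 July 2032 falls on a Tuesday, which is a business day, so no adjustment is needed.
Applying the 21-calendar-day extension: 27 July 2032 + 21 days = 17 August 2032.
17 August 2032 is a Tuesday and not a listed holiday, so it stands.
The final due date is 17 August 2032.

17 August 2032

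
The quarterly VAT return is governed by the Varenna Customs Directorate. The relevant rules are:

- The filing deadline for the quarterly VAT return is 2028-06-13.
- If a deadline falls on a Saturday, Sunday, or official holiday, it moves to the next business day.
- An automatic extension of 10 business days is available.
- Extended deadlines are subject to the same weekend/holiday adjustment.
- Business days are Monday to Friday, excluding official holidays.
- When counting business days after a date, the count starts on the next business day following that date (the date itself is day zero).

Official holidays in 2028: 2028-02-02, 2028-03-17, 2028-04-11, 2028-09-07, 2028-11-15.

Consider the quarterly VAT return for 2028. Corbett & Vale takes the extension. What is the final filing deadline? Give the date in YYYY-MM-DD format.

Start from the fixed due date, 2028-06-13.
2028-06-13 is a Tuesday and not a listed holiday, so it stands.
Counting 10 further business days from 2028-06-13 reaches 2028-06-27.
Since 2028-06-27 is a Tuesday and not a holiday, the date is unchanged.
Final deadline: 2028-06-27.

2028-06-27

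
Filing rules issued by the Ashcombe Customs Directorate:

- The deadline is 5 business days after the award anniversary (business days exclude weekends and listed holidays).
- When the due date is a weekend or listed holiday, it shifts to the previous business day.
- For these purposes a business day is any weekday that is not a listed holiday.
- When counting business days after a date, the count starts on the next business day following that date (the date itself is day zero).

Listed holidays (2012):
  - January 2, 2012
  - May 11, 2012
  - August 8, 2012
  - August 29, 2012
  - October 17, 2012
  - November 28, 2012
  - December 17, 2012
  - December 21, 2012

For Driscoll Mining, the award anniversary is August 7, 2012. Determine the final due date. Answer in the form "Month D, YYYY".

Starting the day after August 7, 2012 and counting 5 business days lands on August 15, 2012.
August 15, 2012 is a Wednesday and not a listed holiday, so it stands.
Final deadline: August 15, 2012.

August 15, 2012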